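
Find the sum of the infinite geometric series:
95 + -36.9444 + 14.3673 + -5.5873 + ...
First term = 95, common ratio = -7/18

For |r| < 1, S = a / (1 - r)
S = 95 / (1 - (-7/18))
S = 95 / (25/18)
S = 342/5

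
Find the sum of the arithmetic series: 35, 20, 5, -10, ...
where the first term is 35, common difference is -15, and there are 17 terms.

Sₙ = n/2 × (first + last)
Last term = a + (n-1)d = 35 + (17-1)×(-15) = -205
S_17 = 17/2 × (35 + (-205))
S_17 = 17/2 × (-170) = -1445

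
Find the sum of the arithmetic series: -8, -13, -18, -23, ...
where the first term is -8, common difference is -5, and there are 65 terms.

Sₙ = n/2 × (first + last)
Last term = a + (n-1)d = -8 + (65-1)×(-5) = -328
S_65 = 65/2 × (-8 + (-328))
S_65 = 65/2 × (-336) = -10920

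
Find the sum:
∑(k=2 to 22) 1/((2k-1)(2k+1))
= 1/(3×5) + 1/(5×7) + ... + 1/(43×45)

Partial fractions: 1/((2k-1)(2k+1)) = (1/2)[1/(2k-1) - 1/(2k+1)]
The series telescopes:
= (1/2)[1/3 - 1/45]
= 7/45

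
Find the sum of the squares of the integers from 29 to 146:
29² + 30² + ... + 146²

Use ∑_{k=1}^{n} k² = n(n+1)(2n+1)/6, then subtract the first 28 terms.
∑_{k=1}^{146} k² = 146×147×293/6 = 1048061
∑_{k=1}^{28} k² = 28×29×57/6 = 7714
∑_{k=29}^{146} k² = 1048061 - 7714 = 1040347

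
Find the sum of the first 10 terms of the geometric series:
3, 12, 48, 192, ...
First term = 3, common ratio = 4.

Sₙ = a(1 - rⁿ) / (1 - r)
S_10 = 3(1 - 4^10) / (1 - 4)
S_10 = 3(1 - 1048576) / (-3)
S_10 = 1048575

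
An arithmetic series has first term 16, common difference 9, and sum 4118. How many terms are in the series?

Using S = n/2 × [2a + (n-1)d]
4118 = n/2 × [2(16) + (n-1)(9)]
4118 = n/2 × [32 + 9n - 9]
8236 = n × [23 + 9n]
9n² + (23)n - 8236 = 0
Discriminant: Δ = (23)² - 4(9)(-8236) = 529 + 296496 = 297025
√Δ = 545
n = [-(23) + √Δ] / (2·9) = (-23 + 545) / 18 = 522 / 18 = 29
(The negative root is discarded since n must be a positive integer.)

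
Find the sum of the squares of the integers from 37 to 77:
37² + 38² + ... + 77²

Use ∑_{k=1}^{n} k² = n(n+1)(2n+1)/6, then subtract the first 36 terms.
∑_{k=1}^{77} k² = 77×78×155/6 = 155155
∑_{k=1}^{36} k² = 36×37×73/6 = 16206
∑_{k=37}^{77} k² = 155155 - 16206 = 138949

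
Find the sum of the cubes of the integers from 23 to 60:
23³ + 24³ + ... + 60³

Use ∑_{k=1}^{n} k³ = [n(n+1)/2]², then subtract the first 22 terms.
∑_{k=1}^{60} k³ = [60×61/2]² = 1830² = 3348900
∑_{k=1}^{22} k³ = [22×23/2]² = 253² = 64009
∑_{k=23}^{60} k³ = 3348900 - 64009 = 3284891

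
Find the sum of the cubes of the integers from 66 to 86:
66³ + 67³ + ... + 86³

Use ∑_{k=1}^{n} k³ = [n(n+1)/2]², then subtract the first 65 terms.
∑_{k=1}^{86} k³ = [86×87/2]² = 3741² = 13995081
∑_{k=1}^{65} k³ = [65×66/2]² = 2145² = 4601025
∑_{k=66}^{86} k³ = 13995081 - 4601025 = 9394056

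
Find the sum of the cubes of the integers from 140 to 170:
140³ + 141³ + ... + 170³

Use ∑_{k=1}^{n} k³ = [n(n+1)/2]², then subtract the first 139 terms.
∑_{k=1}^{170} k³ = [170×171/2]² = 14535² = 211266225
∑_{k=1}^{139} k³ = [139×140/2]² = 9730² = 94672900
∑_{k=140}^{170} k³ = 211266225 - 94672900 = 116593325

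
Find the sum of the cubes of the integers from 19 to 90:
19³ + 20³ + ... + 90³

Use ∑_{k=1}^{n} k³ = [n(n+1)/2]², then subtract the first 18 terms.
∑_{k=1}^{90} k³ = [90×91/2]² = 4095² = 16769025
∑_{k=1}^{18} k³ = [18×19/2]² = 171² = 29241
∑_{k=19}^{90} k³ = 16769025 - 29241 = 16739784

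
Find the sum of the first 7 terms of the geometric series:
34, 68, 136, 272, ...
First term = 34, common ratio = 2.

Sₙ = a(1 - rⁿ) / (1 - r)
S_7 = 34(1 - 2^7) / (1 - 2)
S_7 = 34(1 - 128) / (-1)
S_7 = 4318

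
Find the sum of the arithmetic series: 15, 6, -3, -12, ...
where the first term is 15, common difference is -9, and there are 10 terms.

Sₙ = n/2 × (first + last)
Last term = a + (n-1)d = 15 + (10-1)×(-9) = -66
S_10 = 10/2 × (15 + (-66))
S_10 = 10/2 × (-51) = -255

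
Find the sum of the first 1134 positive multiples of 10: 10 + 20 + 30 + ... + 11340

Factor out 10: = 10(1 + 2 + ... + 1134) = 10 × n(n+1)/2
= 10 × 1134×1135/2
= 10 × 643545
= 6435450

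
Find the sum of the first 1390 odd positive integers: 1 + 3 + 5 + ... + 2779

Sum of first n odd numbers = n²
= 1390²
= 1932100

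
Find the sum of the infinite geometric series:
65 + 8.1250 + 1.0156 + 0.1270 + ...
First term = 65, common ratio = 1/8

For |r| < 1, S = a / (1 - r)
S = 65 / (1 - (1/8))
S = 65 / (7/8)
S = 520/7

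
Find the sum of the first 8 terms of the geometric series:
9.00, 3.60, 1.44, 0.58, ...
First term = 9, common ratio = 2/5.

Sₙ = a(1 - rⁿ) / (1 - r)
S_8 = 9(1 - (2/5)^8) / (1 - (2/5))
S_8 = 9(1 - (256/390625)) / (3/5)
S_8 = 1171107/78125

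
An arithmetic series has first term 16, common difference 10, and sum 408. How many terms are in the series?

Using S = n/2 × [2a + (n-1)d]
408 = n/2 × [2(16) + (n-1)(10)]
408 = n/2 × [32 + 10n - 10]
816 = n × [22 + 10n]
10n² + (22)n - 816 = 0
Discriminant: Δ = (22)² - 4(10)(-816) = 484 + 32640 = 33124
√Δ = 182
n = [-(22) + √Δ] / (2·10) = (-22 + 182) / 20 = 160 / 20 = 8
(The negative root is discarded since n must be a positive integer.)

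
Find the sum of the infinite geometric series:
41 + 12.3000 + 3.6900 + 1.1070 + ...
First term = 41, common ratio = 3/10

For |r| < 1, S = a / (1 - r)
S = 41 / (1 - (3/10))
S = 41 / (7/10)
S = 410/7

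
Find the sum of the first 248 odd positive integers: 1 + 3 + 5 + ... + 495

Sum of first n odd numbers = n²
= 248²
= 61504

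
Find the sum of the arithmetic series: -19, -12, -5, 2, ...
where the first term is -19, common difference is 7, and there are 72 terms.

Sₙ = n/2 × (first + last)
Last term = a + (n-1)d = -19 + (72-1)×7 = 478
S_72 = 72/2 × (-19 + 478)
S_72 = 72/2 × 459 = 16524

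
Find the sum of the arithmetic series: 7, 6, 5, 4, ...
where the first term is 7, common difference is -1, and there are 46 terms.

Sₙ = n/2 × (first + last)
Last term = a + (n-1)d = 7 + (46-1)×(-1) = -38
S_46 = 46/2 × (7 + (-38))
S_46 = 46/2 × (-31) = -713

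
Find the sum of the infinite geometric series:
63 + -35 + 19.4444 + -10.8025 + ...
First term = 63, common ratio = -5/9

For |r| < 1, S = a / (1 - r)
S = 63 / (1 - (-5/9))
S = 63 / (14/9)
S = 81/2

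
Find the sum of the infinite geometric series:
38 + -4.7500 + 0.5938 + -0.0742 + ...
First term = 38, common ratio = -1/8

For |r| < 1, S = a / (1 - r)
S = 38 / (1 - (-1/8))
S = 38 / (9/8)
S = 304/9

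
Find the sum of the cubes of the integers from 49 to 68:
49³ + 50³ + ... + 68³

Use ∑_{k=1}^{n} k³ = [n(n+1)/2]², then subtract the first 48 terms.
∑_{k=1}^{68} k³ = [68×69/2]² = 2346² = 5503716
∑_{k=1}^{48} k³ = [48×49/2]² = 1176² = 1382976
∑_{k=49}^{68} k³ = 5503716 - 1382976 = 4120740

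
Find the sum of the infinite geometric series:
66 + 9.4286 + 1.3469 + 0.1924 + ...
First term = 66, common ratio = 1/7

For |r| < 1, S = a / (1 - r)
S = 66 / (1 - (1/7))
S = 66 / (6/7)
S = 77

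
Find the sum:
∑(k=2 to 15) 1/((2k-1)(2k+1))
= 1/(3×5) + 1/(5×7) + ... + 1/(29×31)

Partial fractions: 1/((2k-1)(2k+1)) = (1/2)[1/(2k-1) - 1/(2k+1)]
The series telescopes:
= (1/2)[1/3 - 1/31]
= 14/93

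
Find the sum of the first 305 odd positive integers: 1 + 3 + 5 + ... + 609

Sum of first n odd numbers = n²
= 305²
= 93025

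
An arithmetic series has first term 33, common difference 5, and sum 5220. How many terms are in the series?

Using S = n/2 × [2a + (n-1)d]
5220 = n/2 × [2(33) + (n-1)(5)]
5220 = n/2 × [66 + 5n - 5]
10440 = n × [61 + 5n]
5n² + (61)n - 10440 = 0
Discriminant: Δ = (61)² - 4(5)(-10440) = 3721 + 208800 = 212521
√Δ = 461
n = [-(61) + √Δ] / (2·5) = (-61 + 461) / 10 = 400 / 10 = 40
(The negative root is discarded since n must be a positive integer.)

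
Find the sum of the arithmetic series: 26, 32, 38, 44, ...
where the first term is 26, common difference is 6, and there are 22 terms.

Sₙ = n/2 × (first + last)
Last term = a + (n-1)d = 26 + (22-1)×6 = 152
S_22 = 22/2 × (26 + 152)
S_22 = 22/2 × 178 = 1958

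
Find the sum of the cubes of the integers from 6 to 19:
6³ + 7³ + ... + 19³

Use ∑_{k=1}^{n} k³ = [n(n+1)/2]², then subtract the first 5 terms.
∑_{k=1}^{19} k³ = [19×20/2]² = 190² = 36100
∑_{k=1}^{5} k³ = [5×6/2]² = 15² = 225
∑_{k=6}^{19} k³ = 36100 - 225 = 35875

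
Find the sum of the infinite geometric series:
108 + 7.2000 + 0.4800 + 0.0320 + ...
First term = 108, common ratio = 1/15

For |r| < 1, S = a / (1 - r)
S = 108 / (1 - (1/15))
S = 108 / (14/15)
S = 810/7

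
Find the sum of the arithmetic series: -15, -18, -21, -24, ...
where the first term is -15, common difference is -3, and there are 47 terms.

Sₙ = n/2 × (first + last)
Last term = a + (n-1)d = -15 + (47-1)×(-3) = -153
S_47 = 47/2 × (-15 + (-153))
S_47 = 47/2 × (-168) = -3948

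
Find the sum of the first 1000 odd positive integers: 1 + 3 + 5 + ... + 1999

Sum of first n odd numbers = n²
= 1000²
= 1000000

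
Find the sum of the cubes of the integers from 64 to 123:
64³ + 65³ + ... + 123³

Use ∑_{k=1}^{n} k³ = [n(n+1)/2]², then subtract the first 63 terms.
∑_{k=1}^{123} k³ = [123×124/2]² = 7626² = 58155876
∑_{k=1}^{63} k³ = [63×64/2]² = 2016² = 4064256
∑_{k=64}^{123} k³ = 58155876 - 4064256 = 54091620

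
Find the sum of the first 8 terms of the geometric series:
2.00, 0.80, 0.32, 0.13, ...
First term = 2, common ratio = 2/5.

Sₙ = a(1 - rⁿ) / (1 - r)
S_8 = 2(1 - (2/5)^8) / (1 - (2/5))
S_8 = 2(1 - (256/390625)) / (3/5)
S_8 = 260246/78125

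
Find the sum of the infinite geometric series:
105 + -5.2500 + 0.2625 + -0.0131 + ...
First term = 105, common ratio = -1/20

For |r| < 1, S = a / (1 - r)
S = 105 / (1 - (-1/20))
S = 105 / (21/20)
S = 100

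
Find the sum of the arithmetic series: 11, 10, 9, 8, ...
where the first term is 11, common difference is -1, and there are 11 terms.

Sₙ = n/2 × (first + last)
Last term = a + (n-1)d = 11 + (11-1)×(-1) = 1
S_11 = 11/2 × (11 + 1)
S_11 = 11/2 × 12 = 66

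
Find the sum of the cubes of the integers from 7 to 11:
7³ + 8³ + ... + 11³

Use ∑_{k=1}^{n} k³ = [n(n+1)/2]², then subtract the first 6 terms.
∑_{k=1}^{11} k³ = [11×12/2]² = 66² = 4356
∑_{k=1}^{6} k³ = [6×7/2]² = 21² = 441
∑_{k=7}^{11} k³ = 4356 - 441 = 3915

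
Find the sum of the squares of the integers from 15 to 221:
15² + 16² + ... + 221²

Use ∑_{k=1}^{n} k² = n(n+1)(2n+1)/6, then subtract the first 14 terms.
∑_{k=1}^{221} k² = 221×222×443/6 = 3622411
∑_{k=1}^{14} k² = 14×15×29/6 = 1015
∑_{k=15}^{221} k² = 3622411 - 1015 = 3621396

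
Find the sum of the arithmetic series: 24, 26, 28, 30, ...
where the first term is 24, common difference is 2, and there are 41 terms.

Sₙ = n/2 × (first + last)
Last term = a + (n-1)d = 24 + (41-1)×2 = 104
S_41 = 41/2 × (24 + 104)
S_41 = 41/2 × 128 = 2624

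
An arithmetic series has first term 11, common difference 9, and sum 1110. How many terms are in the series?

Using S = n/2 × [2a + (n-1)d]
1110 = n/2 × [2(11) + (n-1)(9)]
1110 = n/2 × [22 + 9n - 9]
2220 = n × [13 + 9n]
9n² + (13)n - 2220 = 0
Discriminant: Δ = (13)² - 4(9)(-2220) = 169 + 79920 = 80089
√Δ = 283
n = [-(13) + √Δ] / (2·9) = (-13 + 283) / 18 = 270 / 18 = 15
(The negative root is discarded since n must be a positive integer.)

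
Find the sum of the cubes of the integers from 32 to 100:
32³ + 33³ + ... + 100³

Use ∑_{k=1}^{n} k³ = [n(n+1)/2]², then subtract the first 31 terms.
∑_{k=1}^{100} k³ = [100×101/2]² = 5050² = 25502500
∑_{k=1}^{31} k³ = [31×32/2]² = 496² = 246016
∑_{k=32}^{100} k³ = 25502500 - 246016 = 25256484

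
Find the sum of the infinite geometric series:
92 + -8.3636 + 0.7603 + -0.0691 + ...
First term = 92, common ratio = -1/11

For |r| < 1, S = a / (1 - r)
S = 92 / (1 - (-1/11))
S = 92 / (12/11)
S = 253/3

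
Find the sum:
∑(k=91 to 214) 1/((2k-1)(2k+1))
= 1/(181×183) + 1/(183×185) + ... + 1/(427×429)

Partial fractions: 1/((2k-1)(2k+1)) = (1/2)[1/(2k-1) - 1/(2k+1)]
The series telescopes:
= (1/2)[1/181 - 1/429]
= 124/77649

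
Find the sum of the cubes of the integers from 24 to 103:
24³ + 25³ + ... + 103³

Use ∑_{k=1}^{n} k³ = [n(n+1)/2]², then subtract the first 23 terms.
∑_{k=1}^{103} k³ = [103×104/2]² = 5356² = 28686736
∑_{k=1}^{23} k³ = [23×24/2]² = 276² = 76176
∑_{k=24}^{103} k³ = 28686736 - 76176 = 28610560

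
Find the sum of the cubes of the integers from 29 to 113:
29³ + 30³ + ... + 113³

Use ∑_{k=1}^{n} k³ = [n(n+1)/2]², then subtract the first 28 terms.
∑_{k=1}^{113} k³ = [113×114/2]² = 6441² = 41486481
∑_{k=1}^{28} k³ = [28×29/2]² = 406² = 164836
∑_{k=29}^{113} k³ = 41486481 - 164836 = 41321645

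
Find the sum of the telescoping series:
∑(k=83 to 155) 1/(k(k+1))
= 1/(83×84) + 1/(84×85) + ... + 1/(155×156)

Partial fractions: 1/(k(k+1)) = 1/k - 1/(k+1)
The series telescopes:
= (1/83 - 1/84) + (1/84 - 1/85) + ... + (1/155 - 1/156)
= 1/83 - 1/156
= 73/12948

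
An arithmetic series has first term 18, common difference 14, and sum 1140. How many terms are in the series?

Using S = n/2 × [2a + (n-1)d]
1140 = n/2 × [2(18) + (n-1)(14)]
1140 = n/2 × [36 + 14n - 14]
2280 = n × [22 + 14n]
14n² + (22)n - 2280 = 0
Discriminant: Δ = (22)² - 4(14)(-2280) = 484 + 127680 = 128164
√Δ = 358
n = [-(22) + √Δ] / (2·14) = (-22 + 358) / 28 = 336 / 28 = 12
(The negative root is discarded since n must be a positive integer.)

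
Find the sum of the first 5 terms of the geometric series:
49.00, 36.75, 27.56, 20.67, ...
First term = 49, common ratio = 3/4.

Sₙ = a(1 - rⁿ) / (1 - r)
S_5 = 49(1 - (3/4)^5) / (1 - (3/4))
S_5 = 49(1 - (243/1024)) / (1/4)
S_5 = 38269/256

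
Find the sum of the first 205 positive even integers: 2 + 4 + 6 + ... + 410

Sum of first n even numbers = n(n+1)
= 205×206
= 42230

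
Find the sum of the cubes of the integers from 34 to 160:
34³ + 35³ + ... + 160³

Use ∑_{k=1}^{n} k³ = [n(n+1)/2]², then subtract the first 33 terms.
∑_{k=1}^{160} k³ = [160×161/2]² = 12880² = 165894400
∑_{k=1}^{33} k³ = [33×34/2]² = 561² = 314721
∑_{k=34}^{160} k³ = 165894400 - 314721 = 165579679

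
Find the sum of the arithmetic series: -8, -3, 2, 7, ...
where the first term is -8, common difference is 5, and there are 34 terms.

Sₙ = n/2 × (first + last)
Last term = a + (n-1)d = -8 + (34-1)×5 = 157
S_34 = 34/2 × (-8 + 157)
S_34 = 34/2 × 149 = 2533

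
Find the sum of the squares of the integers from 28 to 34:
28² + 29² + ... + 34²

Use ∑_{k=1}^{n} k² = n(n+1)(2n+1)/6, then subtract the first 27 terms.
∑_{k=1}^{34} k² = 34×35×69/6 = 13685
∑_{k=1}^{27} k² = 27×28×55/6 = 6930
∑_{k=28}^{34} k² = 13685 - 6930 = 6755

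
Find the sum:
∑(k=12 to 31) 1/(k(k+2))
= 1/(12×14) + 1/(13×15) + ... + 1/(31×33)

Partial fractions: 1/(k(k+2)) = (1/2)[1/k - 1/(k+2)]
Telescoping leaves the first two and last two terms:
= (1/2)[1/12 + 1/13 - 1/32 - 1/33]
= 1355/27456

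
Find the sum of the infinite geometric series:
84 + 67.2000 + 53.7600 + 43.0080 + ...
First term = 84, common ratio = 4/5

For |r| < 1, S = a / (1 - r)
S = 84 / (1 - (4/5))
S = 84 / (1/5)
S = 420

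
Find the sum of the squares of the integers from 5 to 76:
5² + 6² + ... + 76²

Use ∑_{k=1}^{n} k² = n(n+1)(2n+1)/6, then subtract the first 4 terms.
∑_{k=1}^{76} k² = 76×77×153/6 = 149226
∑_{k=1}^{4} k² = 4×5×9/6 = 30
∑_{k=5}^{76} k² = 149226 - 30 = 149196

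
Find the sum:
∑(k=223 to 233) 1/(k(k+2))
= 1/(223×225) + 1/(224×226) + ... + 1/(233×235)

Partial fractions: 1/(k(k+2)) = (1/2)[1/k - 1/(k+2)]
Telescoping leaves the first two and last two terms:
= (1/2)[1/223 + 1/224 - 1/234 - 1/235]
= 576521/2746860480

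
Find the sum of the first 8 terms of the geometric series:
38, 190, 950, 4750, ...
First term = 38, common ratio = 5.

Sₙ = a(1 - rⁿ) / (1 - r)
S_8 = 38(1 - 5^8) / (1 - 5)
S_8 = 38(1 - 390625) / (-4)
S_8 = 3710928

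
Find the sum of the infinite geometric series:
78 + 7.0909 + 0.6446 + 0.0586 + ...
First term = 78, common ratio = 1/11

For |r| < 1, S = a / (1 - r)
S = 78 / (1 - (1/11))
S = 78 / (10/11)
S = 429/5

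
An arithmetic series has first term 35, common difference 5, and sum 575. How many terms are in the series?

Using S = n/2 × [2a + (n-1)d]
575 = n/2 × [2(35) + (n-1)(5)]
575 = n/2 × [70 + 5n - 5]
1150 = n × [65 + 5n]
5n² + (65)n - 1150 = 0
Discriminant: Δ = (65)² - 4(5)(-1150) = 4225 + 23000 = 27225
√Δ = 165
n = [-(65) + √Δ] / (2·5) = (-65 + 165) / 10 = 100 / 10 = 10
(The negative root is discarded since n must be a positive integer.)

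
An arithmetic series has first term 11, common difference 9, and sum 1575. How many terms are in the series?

Using S = n/2 × [2a + (n-1)d]
1575 = n/2 × [2(11) + (n-1)(9)]
1575 = n/2 × [22 + 9n - 9]
3150 = n × [13 + 9n]
9n² + (13)n - 3150 = 0
Discriminant: Δ = (13)² - 4(9)(-3150) = 169 + 113400 = 113569
√Δ = 337
n = [-(13) + √Δ] / (2·9) = (-13 + 337) / 18 = 324 / 18 = 18
(The negative root is discarded since n must be a positive integer.)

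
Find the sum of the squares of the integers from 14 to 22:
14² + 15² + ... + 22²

Use ∑_{k=1}^{n} k² = n(n+1)(2n+1)/6, then subtract the first 13 terms.
∑_{k=1}^{22} k² = 22×23×45/6 = 3795
∑_{k=1}^{13} k² = 13×14×27/6 = 819
∑_{k=14}^{22} k² = 3795 - 819 = 2976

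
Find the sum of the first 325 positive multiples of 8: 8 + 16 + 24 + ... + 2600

Factor out 8: = 8(1 + 2 + ... + 325) = 8 × n(n+1)/2
= 8 × 325×326/2
= 8 × 52975
= 423800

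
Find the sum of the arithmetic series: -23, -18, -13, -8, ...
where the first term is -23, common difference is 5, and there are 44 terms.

Sₙ = n/2 × (first + last)
Last term = a + (n-1)d = -23 + (44-1)×5 = 192
S_44 = 44/2 × (-23 + 192)
S_44 = 44/2 × 169 = 3718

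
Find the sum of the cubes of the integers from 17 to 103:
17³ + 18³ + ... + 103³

Use ∑_{k=1}^{n} k³ = [n(n+1)/2]², then subtract the first 16 terms.
∑_{k=1}^{103} k³ = [103×104/2]² = 5356² = 28686736
∑_{k=1}^{16} k³ = [16×17/2]² = 136² = 18496
∑_{k=17}^{103} k³ = 28686736 - 18496 = 28668240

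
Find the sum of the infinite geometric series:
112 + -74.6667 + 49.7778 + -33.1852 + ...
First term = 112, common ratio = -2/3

For |r| < 1, S = a / (1 - r)
S = 112 / (1 - (-2/3))
S = 112 / (5/3)
S = 336/5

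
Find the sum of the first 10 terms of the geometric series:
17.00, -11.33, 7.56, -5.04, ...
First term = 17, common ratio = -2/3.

Sₙ = a(1 - rⁿ) / (1 - r)
S_10 = 17(1 - (-2/3)^10) / (1 - (-2/3))
S_10 = 17(1 - (1024/59049)) / (5/3)
S_10 = 197285/19683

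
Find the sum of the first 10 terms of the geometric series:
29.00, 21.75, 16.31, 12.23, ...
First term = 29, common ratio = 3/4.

Sₙ = a(1 - rⁿ) / (1 - r)
S_10 = 29(1 - (3/4)^10) / (1 - (3/4))
S_10 = 29(1 - (59049/1048576)) / (1/4)
S_10 = 28696283/262144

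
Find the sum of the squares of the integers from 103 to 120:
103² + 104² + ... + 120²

Use ∑_{k=1}^{n} k² = n(n+1)(2n+1)/6, then subtract the first 102 terms.
∑_{k=1}^{120} k² = 120×121×241/6 = 583220
∑_{k=1}^{102} k² = 102×103×205/6 = 358955
∑_{k=103}^{120} k² = 583220 - 358955 = 224265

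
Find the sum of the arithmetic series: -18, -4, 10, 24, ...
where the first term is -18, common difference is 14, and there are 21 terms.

Sₙ = n/2 × (first + last)
Last term = a + (n-1)d = -18 + (21-1)×14 = 262
S_21 = 21/2 × (-18 + 262)
S_21 = 21/2 × 244 = 2562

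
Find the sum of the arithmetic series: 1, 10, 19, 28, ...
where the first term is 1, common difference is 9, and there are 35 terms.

Sₙ = n/2 × (first + last)
Last term = a + (n-1)d = 1 + (35-1)×9 = 307
S_35 = 35/2 × (1 + 307)
S_35 = 35/2 × 308 = 5390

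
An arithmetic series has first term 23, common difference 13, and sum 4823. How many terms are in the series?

Using S = n/2 × [2a + (n-1)d]
4823 = n/2 × [2(23) + (n-1)(13)]
4823 = n/2 × [46 + 13n - 13]
9646 = n × [33 + 13n]
13n² + (33)n - 9646 = 0
Discriminant: Δ = (33)² - 4(13)(-9646) = 1089 + 501592 = 502681
√Δ = 709
n = [-(33) + √Δ] / (2·13) = (-33 + 709) / 26 = 676 / 26 = 26
(The negative root is discarded since n must be a positive integer.)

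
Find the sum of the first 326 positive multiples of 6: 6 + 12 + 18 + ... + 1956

Factor out 6: = 6(1 + 2 + ... + 326) = 6 × n(n+1)/2
= 6 × 326×327/2
= 6 × 53301
= 319806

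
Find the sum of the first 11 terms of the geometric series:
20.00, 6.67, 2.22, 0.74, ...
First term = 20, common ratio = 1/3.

Sₙ = a(1 - rⁿ) / (1 - r)
S_11 = 20(1 - (1/3)^11) / (1 - (1/3))
S_11 = 20(1 - (1/177147)) / (2/3)
S_11 = 1771460/59049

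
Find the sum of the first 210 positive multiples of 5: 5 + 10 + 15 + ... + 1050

Factor out 5: = 5(1 + 2 + ... + 210) = 5 × n(n+1)/2
= 5 × 210×211/2
= 5 × 22155
= 110775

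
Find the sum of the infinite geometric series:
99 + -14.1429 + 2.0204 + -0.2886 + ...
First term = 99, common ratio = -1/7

For |r| < 1, S = a / (1 - r)
S = 99 / (1 - (-1/7))
S = 99 / (8/7)
S = 693/8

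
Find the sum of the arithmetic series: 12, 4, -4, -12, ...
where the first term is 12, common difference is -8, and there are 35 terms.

Sₙ = n/2 × (first + last)
Last term = a + (n-1)d = 12 + (35-1)×(-8) = -260
S_35 = 35/2 × (12 + (-260))
S_35 = 35/2 × (-248) = -4340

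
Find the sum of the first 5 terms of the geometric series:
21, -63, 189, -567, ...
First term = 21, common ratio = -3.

Sₙ = a(1 - rⁿ) / (1 - r)
S_5 = 21(1 - (-3)^5) / (1 - (-3))
S_5 = 21(1 - (-243)) / (4)
S_5 = 1281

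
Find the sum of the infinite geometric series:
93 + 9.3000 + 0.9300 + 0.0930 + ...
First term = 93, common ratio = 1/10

For |r| < 1, S = a / (1 - r)
S = 93 / (1 - (1/10))
S = 93 / (9/10)
S = 310/3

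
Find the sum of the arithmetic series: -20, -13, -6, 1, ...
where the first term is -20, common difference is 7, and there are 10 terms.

Sₙ = n/2 × (first + last)
Last term = a + (n-1)d = -20 + (10-1)×7 = 43
S_10 = 10/2 × (-20 + 43)
S_10 = 10/2 × 23 = 115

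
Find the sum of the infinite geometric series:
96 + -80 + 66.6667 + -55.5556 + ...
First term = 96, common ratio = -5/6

For |r| < 1, S = a / (1 - r)
S = 96 / (1 - (-5/6))
S = 96 / (11/6)
S = 576/11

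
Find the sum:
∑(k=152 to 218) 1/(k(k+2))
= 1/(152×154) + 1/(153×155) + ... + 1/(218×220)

Partial fractions: 1/(k(k+2)) = (1/2)[1/k - 1/(k+2)]
Telescoping leaves the first two and last two terms:
= (1/2)[1/152 + 1/153 - 1/219 - 1/220]
= 373793/186745680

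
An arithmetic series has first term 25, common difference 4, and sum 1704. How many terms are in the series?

Using S = n/2 × [2a + (n-1)d]
1704 = n/2 × [2(25) + (n-1)(4)]
1704 = n/2 × [50 + 4n - 4]
3408 = n × [46 + 4n]
4n² + (46)n - 3408 = 0
Discriminant: Δ = (46)² - 4(4)(-3408) = 2116 + 54528 = 56644
√Δ = 238
n = [-(46) + √Δ] / (2·4) = (-46 + 238) / 8 = 192 / 8 = 24
(The negative root is discarded since n must be a positive integer.)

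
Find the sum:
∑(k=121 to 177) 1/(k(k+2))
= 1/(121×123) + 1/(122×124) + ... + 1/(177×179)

Partial fractions: 1/(k(k+2)) = (1/2)[1/k - 1/(k+2)]
Telescoping leaves the first two and last two terms:
= (1/2)[1/121 + 1/122 - 1/178 - 1/179]
= 309054/117586711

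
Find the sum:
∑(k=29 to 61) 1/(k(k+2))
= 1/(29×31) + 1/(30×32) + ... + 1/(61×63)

Partial fractions: 1/(k(k+2)) = (1/2)[1/k - 1/(k+2)]
Telescoping leaves the first two and last two terms:
= (1/2)[1/29 + 1/30 - 1/62 - 1/63]
= 5071/283185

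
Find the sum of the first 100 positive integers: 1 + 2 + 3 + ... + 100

Formula: ∑k = n(n+1)/2
= 100×101/2
= 10100/2
= 5050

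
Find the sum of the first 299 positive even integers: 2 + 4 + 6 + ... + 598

Sum of first n even numbers = n(n+1)
= 299×300
= 89700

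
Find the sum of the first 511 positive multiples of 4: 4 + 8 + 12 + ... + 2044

Factor out 4: = 4(1 + 2 + ... + 511) = 4 × n(n+1)/2
= 4 × 511×512/2
= 4 × 130816
= 523264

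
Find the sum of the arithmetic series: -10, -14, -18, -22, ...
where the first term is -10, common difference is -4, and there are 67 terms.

Sₙ = n/2 × (first + last)
Last term = a + (n-1)d = -10 + (67-1)×(-4) = -274
S_67 = 67/2 × (-10 + (-274))
S_67 = 67/2 × (-284) = -9514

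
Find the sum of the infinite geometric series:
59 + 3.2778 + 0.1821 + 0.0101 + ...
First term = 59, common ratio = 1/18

For |r| < 1, S = a / (1 - r)
S = 59 / (1 - (1/18))
S = 59 / (17/18)
S = 1062/17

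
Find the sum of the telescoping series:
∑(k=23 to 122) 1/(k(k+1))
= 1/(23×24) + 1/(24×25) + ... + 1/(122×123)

Partial fractions: 1/(k(k+1)) = 1/k - 1/(k+1)
The series telescopes:
= (1/23 - 1/24) + (1/24 - 1/25) + ... + (1/122 - 1/123)
= 1/23 - 1/123
= 100/2829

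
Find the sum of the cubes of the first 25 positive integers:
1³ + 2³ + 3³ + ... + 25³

Formula: ∑k³ = [n(n+1)/2]²
= [25×26/2]²
= 325²
= 105625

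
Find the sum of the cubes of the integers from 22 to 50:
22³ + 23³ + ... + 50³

Use ∑_{k=1}^{n} k³ = [n(n+1)/2]², then subtract the first 21 terms.
∑_{k=1}^{50} k³ = [50×51/2]² = 1275² = 1625625
∑_{k=1}^{21} k³ = [21×22/2]² = 231² = 53361
∑_{k=22}^{50} k³ = 1625625 - 53361 = 1572264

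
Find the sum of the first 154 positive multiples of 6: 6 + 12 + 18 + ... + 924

Factor out 6: = 6(1 + 2 + ... + 154) = 6 × n(n+1)/2
= 6 × 154×155/2
= 6 × 11935
= 71610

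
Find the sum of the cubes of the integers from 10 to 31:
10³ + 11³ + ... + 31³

Use ∑_{k=1}^{n} k³ = [n(n+1)/2]², then subtract the first 9 terms.
∑_{k=1}^{31} k³ = [31×32/2]² = 496² = 246016
∑_{k=1}^{9} k³ = [9×10/2]² = 45² = 2025
∑_{k=10}^{31} k³ = 246016 - 2025 = 243991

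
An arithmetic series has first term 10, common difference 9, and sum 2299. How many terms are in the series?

Using S = n/2 × [2a + (n-1)d]
2299 = n/2 × [2(10) + (n-1)(9)]
2299 = n/2 × [20 + 9n - 9]
4598 = n × [11 + 9n]
9n² + (11)n - 4598 = 0
Discriminant: Δ = (11)² - 4(9)(-4598) = 121 + 165528 = 165649
√Δ = 407
n = [-(11) + √Δ] / (2·9) = (-11 + 407) / 18 = 396 / 18 = 22
(The negative root is discarded since n must be a positive integer.)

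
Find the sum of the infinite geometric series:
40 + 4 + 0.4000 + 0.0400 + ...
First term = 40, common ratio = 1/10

For |r| < 1, S = a / (1 - r)
S = 40 / (1 - (1/10))
S = 40 / (9/10)
S = 400/9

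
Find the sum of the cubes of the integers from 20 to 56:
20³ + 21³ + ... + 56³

Use ∑_{k=1}^{n} k³ = [n(n+1)/2]², then subtract the first 19 terms.
∑_{k=1}^{56} k³ = [56×57/2]² = 1596² = 2547216
∑_{k=1}^{19} k³ = [19×20/2]² = 190² = 36100
∑_{k=20}^{56} k³ = 2547216 - 36100 = 2511116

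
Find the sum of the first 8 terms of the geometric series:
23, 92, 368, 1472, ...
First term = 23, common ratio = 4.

Sₙ = a(1 - rⁿ) / (1 - r)
S_8 = 23(1 - 4^8) / (1 - 4)
S_8 = 23(1 - 65536) / (-3)
S_8 = 502435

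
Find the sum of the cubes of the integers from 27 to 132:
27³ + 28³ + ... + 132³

Use ∑_{k=1}^{n} k³ = [n(n+1)/2]², then subtract the first 26 terms.
∑_{k=1}^{132} k³ = [132×133/2]² = 8778² = 77053284
∑_{k=1}^{26} k³ = [26×27/2]² = 351² = 123201
∑_{k=27}^{132} k³ = 77053284 - 123201 = 76930083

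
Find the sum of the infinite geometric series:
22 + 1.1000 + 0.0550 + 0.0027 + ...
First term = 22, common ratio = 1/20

For |r| < 1, S = a / (1 - r)
S = 22 / (1 - (1/20))
S = 22 / (19/20)
S = 440/19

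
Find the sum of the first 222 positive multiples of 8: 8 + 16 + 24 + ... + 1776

Factor out 8: = 8(1 + 2 + ... + 222) = 8 × n(n+1)/2
= 8 × 222×223/2
= 8 × 24753
= 198024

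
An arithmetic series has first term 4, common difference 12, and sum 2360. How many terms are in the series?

Using S = n/2 × [2a + (n-1)d]
2360 = n/2 × [2(4) + (n-1)(12)]
2360 = n/2 × [8 + 12n - 12]
4720 = n × [-4 + 12n]
12n² + (-4)n - 4720 = 0
Discriminant: Δ = (-4)² - 4(12)(-4720) = 16 + 226560 = 226576
√Δ = 476
n = [-(-4) + √Δ] / (2·12) = (4 + 476) / 24 = 480 / 24 = 20
(The negative root is discarded since n must be a positive integer.)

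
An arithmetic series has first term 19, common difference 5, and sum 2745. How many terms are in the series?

Using S = n/2 × [2a + (n-1)d]
2745 = n/2 × [2(19) + (n-1)(5)]
2745 = n/2 × [38 + 5n - 5]
5490 = n × [33 + 5n]
5n² + (33)n - 5490 = 0
Discriminant: Δ = (33)² - 4(5)(-5490) = 1089 + 109800 = 110889
√Δ = 333
n = [-(33) + √Δ] / (2·5) = (-33 + 333) / 10 = 300 / 10 = 30
(The negative root is discarded since n must be a positive integer.)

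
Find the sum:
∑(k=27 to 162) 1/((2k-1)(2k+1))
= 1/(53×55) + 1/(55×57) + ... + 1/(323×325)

Partial fractions: 1/((2k-1)(2k+1)) = (1/2)[1/(2k-1) - 1/(2k+1)]
The series telescopes:
= (1/2)[1/53 - 1/325]
= 136/17225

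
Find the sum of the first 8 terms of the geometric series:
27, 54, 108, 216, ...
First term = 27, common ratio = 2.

Sₙ = a(1 - rⁿ) / (1 - r)
S_8 = 27(1 - 2^8) / (1 - 2)
S_8 = 27(1 - 256) / (-1)
S_8 = 6885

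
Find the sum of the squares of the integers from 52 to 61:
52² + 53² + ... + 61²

Use ∑_{k=1}^{n} k² = n(n+1)(2n+1)/6, then subtract the first 51 terms.
∑_{k=1}^{61} k² = 61×62×123/6 = 77531
∑_{k=1}^{51} k² = 51×52×103/6 = 45526
∑_{k=52}^{61} k² = 77531 - 45526 = 32005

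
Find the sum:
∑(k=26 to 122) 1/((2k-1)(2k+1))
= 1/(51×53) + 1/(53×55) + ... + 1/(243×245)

Partial fractions: 1/((2k-1)(2k+1)) = (1/2)[1/(2k-1) - 1/(2k+1)]
The series telescopes:
= (1/2)[1/51 - 1/245]
= 97/12495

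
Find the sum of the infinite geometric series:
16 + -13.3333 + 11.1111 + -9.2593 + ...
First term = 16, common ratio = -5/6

For |r| < 1, S = a / (1 - r)
S = 16 / (1 - (-5/6))
S = 16 / (11/6)
S = 96/11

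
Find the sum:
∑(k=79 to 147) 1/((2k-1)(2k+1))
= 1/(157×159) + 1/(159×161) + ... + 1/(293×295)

Partial fractions: 1/((2k-1)(2k+1)) = (1/2)[1/(2k-1) - 1/(2k+1)]
The series telescopes:
= (1/2)[1/157 - 1/295]
= 69/46315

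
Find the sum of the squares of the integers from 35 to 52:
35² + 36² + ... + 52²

Use ∑_{k=1}^{n} k² = n(n+1)(2n+1)/6, then subtract the first 34 terms.
∑_{k=1}^{52} k² = 52×53×105/6 = 48230
∑_{k=1}^{34} k² = 34×35×69/6 = 13685
∑_{k=35}^{52} k² = 48230 - 13685 = 34545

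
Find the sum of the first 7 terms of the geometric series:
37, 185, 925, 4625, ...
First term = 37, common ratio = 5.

Sₙ = a(1 - rⁿ) / (1 - r)
S_7 = 37(1 - 5^7) / (1 - 5)
S_7 = 37(1 - 78125) / (-4)
S_7 = 722647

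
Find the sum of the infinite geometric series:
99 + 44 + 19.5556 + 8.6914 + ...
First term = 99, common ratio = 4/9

For |r| < 1, S = a / (1 - r)
S = 99 / (1 - (4/9))
S = 99 / (5/9)
S = 891/5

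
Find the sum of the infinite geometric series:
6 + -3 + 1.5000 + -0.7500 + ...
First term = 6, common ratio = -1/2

For |r| < 1, S = a / (1 - r)
S = 6 / (1 - (-1/2))
S = 6 / (3/2)
S = 4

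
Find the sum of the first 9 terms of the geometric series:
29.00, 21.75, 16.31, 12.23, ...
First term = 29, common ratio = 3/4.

Sₙ = a(1 - rⁿ) / (1 - r)
S_9 = 29(1 - (3/4)^9) / (1 - (3/4))
S_9 = 29(1 - (19683/262144)) / (1/4)
S_9 = 7031369/65536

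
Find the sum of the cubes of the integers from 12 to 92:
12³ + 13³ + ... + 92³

Use ∑_{k=1}^{n} k³ = [n(n+1)/2]², then subtract the first 11 terms.
∑_{k=1}^{92} k³ = [92×93/2]² = 4278² = 18301284
∑_{k=1}^{11} k³ = [11×12/2]² = 66² = 4356
∑_{k=12}^{92} k³ = 18301284 - 4356 = 18296928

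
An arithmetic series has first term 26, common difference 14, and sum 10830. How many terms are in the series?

Using S = n/2 × [2a + (n-1)d]
10830 = n/2 × [2(26) + (n-1)(14)]
10830 = n/2 × [52 + 14n - 14]
21660 = n × [38 + 14n]
14n² + (38)n - 21660 = 0
Discriminant: Δ = (38)² - 4(14)(-21660) = 1444 + 1212960 = 1214404
√Δ = 1102
n = [-(38) + √Δ] / (2·14) = (-38 + 1102) / 28 = 1064 / 28 = 38
(The negative root is discarded since n must be a positive integer.)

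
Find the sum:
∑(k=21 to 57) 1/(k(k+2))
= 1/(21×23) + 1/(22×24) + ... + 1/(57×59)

Partial fractions: 1/(k(k+2)) = (1/2)[1/k - 1/(k+2)]
Telescoping leaves the first two and last two terms:
= (1/2)[1/21 + 1/22 - 1/58 - 1/59]
= 23273/790482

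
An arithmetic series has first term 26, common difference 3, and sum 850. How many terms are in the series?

Using S = n/2 × [2a + (n-1)d]
850 = n/2 × [2(26) + (n-1)(3)]
850 = n/2 × [52 + 3n - 3]
1700 = n × [49 + 3n]
3n² + (49)n - 1700 = 0
Discriminant: Δ = (49)² - 4(3)(-1700) = 2401 + 20400 = 22801
√Δ = 151
n = [-(49) + √Δ] / (2·3) = (-49 + 151) / 6 = 102 / 6 = 17
(The negative root is discarded since n must be a positive integer.)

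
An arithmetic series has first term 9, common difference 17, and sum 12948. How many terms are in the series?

Using S = n/2 × [2a + (n-1)d]
12948 = n/2 × [2(9) + (n-1)(17)]
12948 = n/2 × [18 + 17n - 17]
25896 = n × [1 + 17n]
17n² + (1)n - 25896 = 0
Discriminant: Δ = (1)² - 4(17)(-25896) = 1 + 1760928 = 1760929
√Δ = 1327
n = [-(1) + √Δ] / (2·17) = (-1 + 1327) / 34 = 1326 / 34 = 39
(The negative root is discarded since n must be a positive integer.)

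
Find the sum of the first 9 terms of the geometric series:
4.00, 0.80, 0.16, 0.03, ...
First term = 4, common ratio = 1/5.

Sₙ = a(1 - rⁿ) / (1 - r)
S_9 = 4(1 - (1/5)^9) / (1 - (1/5))
S_9 = 4(1 - (1/1953125)) / (4/5)
S_9 = 1953124/390625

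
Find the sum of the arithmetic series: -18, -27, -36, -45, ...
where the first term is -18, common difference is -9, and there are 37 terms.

Sₙ = n/2 × (first + last)
Last term = a + (n-1)d = -18 + (37-1)×(-9) = -342
S_37 = 37/2 × (-18 + (-342))
S_37 = 37/2 × (-360) = -6660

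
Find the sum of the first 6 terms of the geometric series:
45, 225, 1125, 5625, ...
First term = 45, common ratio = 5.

Sₙ = a(1 - rⁿ) / (1 - r)
S_6 = 45(1 - 5^6) / (1 - 5)
S_6 = 45(1 - 15625) / (-4)
S_6 = 175770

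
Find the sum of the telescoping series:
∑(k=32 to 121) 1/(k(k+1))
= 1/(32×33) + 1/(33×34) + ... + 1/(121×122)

Partial fractions: 1/(k(k+1)) = 1/k - 1/(k+1)
The series telescopes:
= (1/32 - 1/33) + (1/33 - 1/34) + ... + (1/121 - 1/122)
= 1/32 - 1/122
= 45/1952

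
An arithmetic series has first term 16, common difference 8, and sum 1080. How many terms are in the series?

Using S = n/2 × [2a + (n-1)d]
1080 = n/2 × [2(16) + (n-1)(8)]
1080 = n/2 × [32 + 8n - 8]
2160 = n × [24 + 8n]
8n² + (24)n - 2160 = 0
Discriminant: Δ = (24)² - 4(8)(-2160) = 576 + 69120 = 69696
√Δ = 264
n = [-(24) + √Δ] / (2·8) = (-24 + 264) / 16 = 240 / 16 = 15
(The negative root is discarded since n must be a positive integer.)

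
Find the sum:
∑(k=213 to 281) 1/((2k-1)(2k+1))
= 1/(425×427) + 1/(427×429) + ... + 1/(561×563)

Partial fractions: 1/((2k-1)(2k+1)) = (1/2)[1/(2k-1) - 1/(2k+1)]
The series telescopes:
= (1/2)[1/425 - 1/563]
= 69/239275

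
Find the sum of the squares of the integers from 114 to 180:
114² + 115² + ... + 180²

Use ∑_{k=1}^{n} k² = n(n+1)(2n+1)/6, then subtract the first 113 terms.
∑_{k=1}^{180} k² = 180×181×361/6 = 1960230
∑_{k=1}^{113} k² = 113×114×227/6 = 487369
∑_{k=114}^{180} k² = 1960230 - 487369 = 1472861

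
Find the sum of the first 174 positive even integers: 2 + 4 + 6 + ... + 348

Sum of first n even numbers = n(n+1)
= 174×175
= 30450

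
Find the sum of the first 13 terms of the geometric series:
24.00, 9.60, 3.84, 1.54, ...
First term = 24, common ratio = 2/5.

Sₙ = a(1 - rⁿ) / (1 - r)
S_13 = 24(1 - (2/5)^13) / (1 - (2/5))
S_13 = 24(1 - (8192/1220703125)) / (3/5)
S_13 = 9765559464/244140625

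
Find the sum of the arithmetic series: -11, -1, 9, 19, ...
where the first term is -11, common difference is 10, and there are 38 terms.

Sₙ = n/2 × (first + last)
Last term = a + (n-1)d = -11 + (38-1)×10 = 359
S_38 = 38/2 × (-11 + 359)
S_38 = 38/2 × 348 = 6612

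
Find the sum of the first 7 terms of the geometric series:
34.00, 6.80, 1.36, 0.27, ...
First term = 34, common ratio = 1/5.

Sₙ = a(1 - rⁿ) / (1 - r)
S_7 = 34(1 - (1/5)^7) / (1 - (1/5))
S_7 = 34(1 - (1/78125)) / (4/5)
S_7 = 664054/15625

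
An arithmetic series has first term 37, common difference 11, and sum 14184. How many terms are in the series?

Using S = n/2 × [2a + (n-1)d]
14184 = n/2 × [2(37) + (n-1)(11)]
14184 = n/2 × [74 + 11n - 11]
28368 = n × [63 + 11n]
11n² + (63)n - 28368 = 0
Discriminant: Δ = (63)² - 4(11)(-28368) = 3969 + 1248192 = 1252161
√Δ = 1119
n = [-(63) + √Δ] / (2·11) = (-63 + 1119) / 22 = 1056 / 22 = 48
(The negative root is discarded since n must be a positive integer.)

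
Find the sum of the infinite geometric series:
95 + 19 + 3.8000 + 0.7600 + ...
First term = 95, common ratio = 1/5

For |r| < 1, S = a / (1 - r)
S = 95 / (1 - (1/5))
S = 95 / (4/5)
S = 475/4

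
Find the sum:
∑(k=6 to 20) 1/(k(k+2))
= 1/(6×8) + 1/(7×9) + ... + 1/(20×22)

Partial fractions: 1/(k(k+2)) = (1/2)[1/k - 1/(k+2)]
Telescoping leaves the first two and last two terms:
= (1/2)[1/6 + 1/7 - 1/21 - 1/22]
= 25/231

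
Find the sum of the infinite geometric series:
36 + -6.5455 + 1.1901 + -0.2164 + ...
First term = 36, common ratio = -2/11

For |r| < 1, S = a / (1 - r)
S = 36 / (1 - (-2/11))
S = 36 / (13/11)
S = 396/13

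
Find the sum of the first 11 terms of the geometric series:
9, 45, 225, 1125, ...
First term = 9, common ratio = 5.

Sₙ = a(1 - rⁿ) / (1 - r)
S_11 = 9(1 - 5^11) / (1 - 5)
S_11 = 9(1 - 48828125) / (-4)
S_11 = 109863279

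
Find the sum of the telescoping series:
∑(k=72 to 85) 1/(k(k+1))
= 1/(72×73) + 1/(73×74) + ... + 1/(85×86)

Partial fractions: 1/(k(k+1)) = 1/k - 1/(k+1)
The series telescopes:
= (1/72 - 1/73) + (1/73 - 1/74) + ... + (1/85 - 1/86)
= 1/72 - 1/86
= 7/3096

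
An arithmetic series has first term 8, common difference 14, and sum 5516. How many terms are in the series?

Using S = n/2 × [2a + (n-1)d]
5516 = n/2 × [2(8) + (n-1)(14)]
5516 = n/2 × [16 + 14n - 14]
11032 = n × [2 + 14n]
14n² + (2)n - 11032 = 0
Discriminant: Δ = (2)² - 4(14)(-11032) = 4 + 617792 = 617796
√Δ = 786
n = [-(2) + √Δ] / (2·14) = (-2 + 786) / 28 = 784 / 28 = 28
(The negative root is discarded since n must be a positive integer.)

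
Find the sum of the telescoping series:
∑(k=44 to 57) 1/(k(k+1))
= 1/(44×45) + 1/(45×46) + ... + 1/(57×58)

Partial fractions: 1/(k(k+1)) = 1/k - 1/(k+1)
The series telescopes:
= (1/44 - 1/45) + (1/45 - 1/46) + ... + (1/57 - 1/58)
= 1/44 - 1/58
= 7/1276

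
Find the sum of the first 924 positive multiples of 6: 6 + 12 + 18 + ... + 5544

Factor out 6: = 6(1 + 2 + ... + 924) = 6 × n(n+1)/2
= 6 × 924×925/2
= 6 × 427350
= 2564100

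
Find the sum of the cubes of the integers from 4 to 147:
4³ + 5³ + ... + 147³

Use ∑_{k=1}^{n} k³ = [n(n+1)/2]², then subtract the first 3 terms.
∑_{k=1}^{147} k³ = [147×148/2]² = 10878² = 118330884
∑_{k=1}^{3} k³ = [3×4/2]² = 6² = 36
∑_{k=4}^{147} k³ = 118330884 - 36 = 118330848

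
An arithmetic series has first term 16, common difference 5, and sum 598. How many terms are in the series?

Using S = n/2 × [2a + (n-1)d]
598 = n/2 × [2(16) + (n-1)(5)]
598 = n/2 × [32 + 5n - 5]
1196 = n × [27 + 5n]
5n² + (27)n - 1196 = 0
Discriminant: Δ = (27)² - 4(5)(-1196) = 729 + 23920 = 24649
√Δ = 157
n = [-(27) + √Δ] / (2·5) = (-27 + 157) / 10 = 130 / 10 = 13
(The negative root is discarded since n must be a positive integer.)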